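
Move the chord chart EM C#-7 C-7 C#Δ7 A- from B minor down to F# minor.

BM G#-7 G-7 G#Δ7 E-

B minor down to F# minor is a perfect fourth; each chord root moves by that interval while the quality stays the same.
EM: root E down a perfect fourth → B, giving BM.
C#-7: root C# down a perfect fourth → G#, giving G#-7.
C-7: root C down a perfect fourth → G, giving G-7.
C#Δ7: root C# down a perfect fourth → G#, giving G#Δ7.
A-: root A down a perfect fourth → E, giving E-.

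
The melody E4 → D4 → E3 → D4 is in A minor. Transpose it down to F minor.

C4 Bb3 C3 Bb3

From A down to F is a major third; apply that to each pitch.
E4 -> C4
D4 -> Bb3
E3 -> C3
D4 -> Bb3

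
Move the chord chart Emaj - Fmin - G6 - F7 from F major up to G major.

F#maj Gmin A6 G7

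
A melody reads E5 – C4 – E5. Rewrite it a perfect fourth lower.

E5 → B4
C4 → G3
E5 → B4

B4 G3 B4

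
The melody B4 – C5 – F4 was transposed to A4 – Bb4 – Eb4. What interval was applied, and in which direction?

Take the first pair: B4 → A4. B to A spans 2 letter names, so the interval is some kind of second.
A4 to B4 is 2 semitones, which makes it a major second; the second version is lower, so the direction is down.
Checking another pair — F4 → Eb4 — gives the same interval.

down a major second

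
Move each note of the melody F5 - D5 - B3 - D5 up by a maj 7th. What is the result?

E6 C#6 A#4 C#6

A major seventh up from F5 gives E6.
A major seventh up from D5 gives C#6.
A major seventh up from B3 gives A#4.
D5 up a major seventh is C#6.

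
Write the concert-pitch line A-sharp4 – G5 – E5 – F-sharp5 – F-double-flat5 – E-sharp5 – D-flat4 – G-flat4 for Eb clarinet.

Written C4 sounds as Eb4 on the Eb clarinet, so concert pitches are written a minor third down.
A#4 becomes F##4
G5 becomes E5
E5 becomes C#5
F#5 becomes D#5
Fbb5 becomes Dbb5
E#5 becomes C##5
Db4 becomes Bb3
Gb4 becomes Eb4

F##4 E5 C#5 D#5 Dbb5 C##5 Bb3 Eb4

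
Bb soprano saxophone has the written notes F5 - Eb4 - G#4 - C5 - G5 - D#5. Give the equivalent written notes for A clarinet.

First find concert pitch: the Bb soprano saxophone sounds a major second below written, so F5 Eb4 G#4 C5 G5 D#5 sounds Eb5 Db4 F#4 Bb4 F5 C#5.
Then write for A clarinet: it sounds a minor third below written, so the part must be a minor third above concert.
Eb5 → Gb5
Db4 → Fb4
F#4 → A4
Bb4 → Db5
F5 → Ab5
C#5 → E5

Gb5 Fb4 A4 Db5 Ab5 E5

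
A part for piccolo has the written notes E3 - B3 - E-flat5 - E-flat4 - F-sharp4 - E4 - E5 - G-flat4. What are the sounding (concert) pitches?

E4 B4 Eb6 Eb5 F#5 E5 E6 Gb5

Written C4 on the piccolo sounds as C5, a perfect octave higher; apply that shift to every note.
E3 becomes E4
B3 becomes B4
Eb5 becomes Eb6
Eb4 becomes Eb5
F#4 becomes F#5
E4 becomes E5
E5 becomes E6
Gb4 becomes Gb5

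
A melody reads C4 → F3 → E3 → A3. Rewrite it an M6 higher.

A4 D4 C#4 F#4

C4 to A4
F3 to D4
E3 to C#4
A3 to F#4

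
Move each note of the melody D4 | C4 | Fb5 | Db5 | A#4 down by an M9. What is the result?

C3 Bb2 Ebb4 Cb4 G#3

D4 gives C3
C4 gives Bb2
Fb5 gives Ebb4
Db5 gives Cb4
A#4 gives G#3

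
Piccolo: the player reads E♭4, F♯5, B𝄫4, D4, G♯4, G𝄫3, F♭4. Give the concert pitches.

Eb5 F#6 Bbb5 D5 G#5 Gbb4 Fb5

Written C4 on the piccolo sounds as C5, a perfect octave higher; apply that shift to every note.
Eb4 to Eb5
F#5 to F#6
Bbb4 to Bbb5
D4 to D5
G#4 to G#5
Gbb3 to Gbb4
Fb4 to Fb5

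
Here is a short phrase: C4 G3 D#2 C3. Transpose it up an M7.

B4 F#4 C##3 B3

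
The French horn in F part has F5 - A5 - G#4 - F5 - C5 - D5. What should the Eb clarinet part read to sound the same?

G4 B4 A#3 G4 D4 E4

First find concert pitch: the French horn in F sounds a perfect fifth below written, so F5 A5 G#4 F5 C5 D5 sounds Bb4 D5 C#4 Bb4 F4 G4.
Then write for Eb clarinet: it sounds a minor third above written, so the part must be a minor third below concert.
Bb4 → G4
D5 → B4
C#4 → A#3
Bb4 → G4
F4 → D4
G4 → E4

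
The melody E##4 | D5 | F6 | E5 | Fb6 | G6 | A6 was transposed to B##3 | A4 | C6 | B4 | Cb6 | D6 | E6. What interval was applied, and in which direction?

down a perfect fourth

Take the first pair: E##4 → B##3. E to B spans 4 letter names, so the interval is some kind of fourth.
B##3 to E##4 is 5 semitones, which makes it a perfect fourth; the second version is lower, so the direction is down.
Checking another pair — A6 → E6 — gives the same interval.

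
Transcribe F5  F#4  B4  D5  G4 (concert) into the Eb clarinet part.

The Eb clarinet sounds a minor third above written, so the written part must be a minor third below concert — transpose each note down.
F5 to D5
F#4 to D#4
B4 to G#4
D5 to B4
G4 to E4

D5 D#4 G#4 B4 E4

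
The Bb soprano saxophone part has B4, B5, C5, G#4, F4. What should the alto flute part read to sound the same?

D5 D6 Eb5 B4 Ab4

First find concert pitch: the Bb soprano saxophone sounds a major second below written, so B4 B5 C5 G#4 F4 sounds A4 A5 Bb4 F#4 Eb4.
Then write for alto flute: it sounds a perfect fourth below written, so the part must be a perfect fourth above concert.
A4 → D5
A5 → D6
Bb4 → Eb5
F#4 → B4
Eb4 → Ab4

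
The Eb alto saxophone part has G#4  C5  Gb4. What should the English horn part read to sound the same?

F#4 Bb4 Fb4

First find concert pitch: the Eb alto saxophone sounds a major sixth below written, so G#4 C5 Gb4 sounds B3 Eb4 Bbb3.
Then write for English horn: it sounds a perfect fifth below written, so the part must be a perfect fifth above concert.
B3 → F#4
Eb4 → Bb4
Bbb3 → Fb4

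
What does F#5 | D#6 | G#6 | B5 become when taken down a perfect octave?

F#4 D#5 G#5 B4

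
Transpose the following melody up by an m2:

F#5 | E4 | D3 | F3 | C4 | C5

G5 F4 Eb3 Gb3 Db4 Db5

F#5 to G5
E4 to F4
D3 to Eb3
F3 to Gb3
C4 to Db4
C5 to Db5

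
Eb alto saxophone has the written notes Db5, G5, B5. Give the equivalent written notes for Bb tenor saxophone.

First find concert pitch: the Eb alto saxophone sounds a major sixth below written, so Db5 G5 B5 sounds Fb4 Bb4 D5.
Then write for Bb tenor saxophone: it sounds a major ninth below written, so the part must be a major ninth above concert.
Fb4 → Gb5
Bb4 → C6
D5 → E6

Gb5 C6 E6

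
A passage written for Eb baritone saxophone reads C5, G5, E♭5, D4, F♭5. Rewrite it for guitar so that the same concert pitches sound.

First find concert pitch: the Eb baritone saxophone sounds a major thirteenth below written, so C5 G5 E♭5 D4 F♭5 sounds Eb3 Bb3 Gb3 F2 Abb3.
Then write for guitar: it sounds a perfect octave below written, so the part must be a perfect octave above concert.
Eb3 → Eb4
Bb3 → Bb4
Gb3 → Gb4
F2 → F3
Abb3 → Abb4

Eb4 Bb4 Gb4 F3 Abb4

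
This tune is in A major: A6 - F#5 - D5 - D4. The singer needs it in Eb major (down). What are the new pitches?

A major to Eb major down is an augmented fourth, so every note moves down by that interval.
A6 -> Eb6
F#5 -> C5
D5 -> Ab4
D4 -> Ab3

Eb6 C5 Ab4 Ab3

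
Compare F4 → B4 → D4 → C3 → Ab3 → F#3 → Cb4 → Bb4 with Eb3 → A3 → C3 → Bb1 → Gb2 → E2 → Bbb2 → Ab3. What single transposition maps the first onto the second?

Take the first pair: F4 → Eb3. F to E spans 9 letter names, so the interval is some kind of ninth.
Eb3 to F4 is 14 semitones, which makes it a major ninth; the second version is lower, so the direction is down.
Checking another pair — Bb4 → Ab3 — gives the same interval.

down a major ninth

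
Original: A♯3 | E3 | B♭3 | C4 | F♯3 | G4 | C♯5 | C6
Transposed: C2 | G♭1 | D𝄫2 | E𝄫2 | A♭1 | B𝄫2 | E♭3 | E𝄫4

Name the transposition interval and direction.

down an augmented thirteenth

From A#3 to C2 is 13 letter names — a thirteenth of some quality.
C2 to A#3 is 22 semitones, which makes it an augmented thirteenth; the second version is lower, so the direction is down.
Checking another pair — C6 → Ebb4 — gives the same interval.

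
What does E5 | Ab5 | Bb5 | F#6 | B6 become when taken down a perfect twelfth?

A3 Db4 Eb4 B4 E5

E5: a twelfth down reaches A, and 19 semitones makes it A3.
Ab5: a twelfth down reaches D, and 19 semitones makes it Db4.
Bb5: a twelfth down reaches E, and 19 semitones makes it Eb4.
F#6 down a perfect twelfth is B4.
A perfect twelfth down from B6 gives E5.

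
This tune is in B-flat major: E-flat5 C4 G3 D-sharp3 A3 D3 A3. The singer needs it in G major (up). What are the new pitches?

B-flat major to G major up is a major sixth, so every note moves up by that interval.
Eb5 -> C6
C4 -> A4
G3 -> E4
D#3 -> B#3
A3 -> F#4
D3 -> B3
A3 -> F#4

C6 A4 E4 B#3 F#4 B3 F#4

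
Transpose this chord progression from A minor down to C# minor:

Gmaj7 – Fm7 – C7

Bmaj7 Am7 E7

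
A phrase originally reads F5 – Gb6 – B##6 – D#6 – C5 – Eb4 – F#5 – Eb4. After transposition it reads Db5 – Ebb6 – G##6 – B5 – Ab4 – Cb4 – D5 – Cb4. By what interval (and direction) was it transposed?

down a major third

From F5 to Db5 is 3 letter names — a third of some quality.
Db5 to F5 is 4 semitones, which makes it a major third; the second version is lower, so the direction is down.
Checking another pair — Eb4 → Cb4 — gives the same interval.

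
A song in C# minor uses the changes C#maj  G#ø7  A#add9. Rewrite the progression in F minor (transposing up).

Fmaj Cø7 Dadd9

C# minor up to F minor is a diminished fourth; each chord root moves by that interval while the quality stays the same.
C#maj: root C# up a diminished fourth → F, giving Fmaj.
G#ø7: root G# up a diminished fourth → C, giving Cø7.
A#add9: root A# up a diminished fourth → D, giving Dadd9.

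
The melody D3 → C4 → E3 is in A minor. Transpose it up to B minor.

A minor to B minor up is a major second, so every note moves up by that interval.
D3 gives E3
C4 gives D4
E3 gives F#3

E3 D4 F#3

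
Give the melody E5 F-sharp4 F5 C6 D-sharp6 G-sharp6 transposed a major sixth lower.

G4 A3 Ab4 Eb5 F#5 B5

E5: a sixth down reaches G, and 9 semitones makes it G4.
F#4: a sixth down reaches A, and 9 semitones makes it A3.
F5: a sixth down reaches A, and 9 semitones makes it Ab4.
A major sixth down from C6 gives Eb5.
A major sixth down from D#6 gives F#5.
G#6: a sixth down reaches B, and 9 semitones makes it B5.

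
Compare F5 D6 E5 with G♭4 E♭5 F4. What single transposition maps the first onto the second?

down a major seventh

From F5 to Gb4 is 7 letter names — a seventh of some quality.
Gb4 to F5 is 11 semitones, which makes it a major seventh; the second version is lower, so the direction is down.
Checking another pair — E5 → F4 — gives the same interval.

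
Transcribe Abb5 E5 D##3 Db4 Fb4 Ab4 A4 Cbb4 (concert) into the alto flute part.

Dbb6 A5 G##3 Gb4 Bbb4 Db5 D5 Fbb4

The alto flute sounds a perfect fourth below written, so the written part must be a perfect fourth above concert — transpose each note up.
Abb5 to Dbb6
E5 to A5
D##3 to G##3
Db4 to Gb4
Fb4 to Bbb4
Ab4 to Db5
A4 to D5
Cbb4 to Fbb4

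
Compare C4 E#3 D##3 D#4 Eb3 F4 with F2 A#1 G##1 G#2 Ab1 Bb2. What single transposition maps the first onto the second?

down a perfect twelfth

Take the first pair: C4 → F2. C to F spans 12 letter names, so the interval is some kind of twelfth.
F2 to C4 is 19 semitones, which makes it a perfect twelfth; the second version is lower, so the direction is down.
Checking another pair — F4 → Bb2 — gives the same interval.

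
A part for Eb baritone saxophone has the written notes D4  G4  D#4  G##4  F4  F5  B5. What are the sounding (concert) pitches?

F2 Bb2 F#2 B#2 Ab2 Ab3 D4

Written C4 on the Eb baritone saxophone sounds as Eb2, a major thirteenth lower; apply that shift to every note.
D4 → F2
G4 → Bb2
D#4 → F#2
G##4 → B#2
F4 → Ab2
F5 → Ab3
B5 → D4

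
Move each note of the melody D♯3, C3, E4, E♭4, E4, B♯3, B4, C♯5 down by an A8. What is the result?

D2 Cb2 Eb3 Ebb3 Eb3 B2 Bb3 C4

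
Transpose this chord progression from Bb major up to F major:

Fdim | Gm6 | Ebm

Bb major up to F major is a perfect fifth; each chord root moves by that interval while the quality stays the same.
Fdim: root F up a perfect fifth → C, giving Cdim.
Gm6: root G up a perfect fifth → D, giving Dm6.
Ebm: root Eb up a perfect fifth → Bb, giving Bbm.

Cdim Dm6 Bbm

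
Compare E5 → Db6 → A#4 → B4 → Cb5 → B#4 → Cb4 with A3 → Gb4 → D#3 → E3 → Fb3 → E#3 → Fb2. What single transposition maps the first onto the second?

Take the first pair: E5 → A3. E to A spans 12 letter names, so the interval is some kind of twelfth.
A3 to E5 is 19 semitones, which makes it a perfect twelfth; the second version is lower, so the direction is down.
Checking another pair — Cb4 → Fb2 — gives the same interval.

down a perfect twelfth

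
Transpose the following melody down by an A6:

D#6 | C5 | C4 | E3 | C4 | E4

F5 Ebb4 Ebb3 Gb2 Ebb3 Gb3

D#6 → F5
C5 → Ebb4
C4 → Ebb3
E3 → Gb2
C4 → Ebb3
E4 → Gb3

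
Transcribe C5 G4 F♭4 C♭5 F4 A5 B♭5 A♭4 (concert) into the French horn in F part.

G5 D5 Cb5 Gb5 C5 E6 F6 Eb5

The French horn in F sounds a perfect fifth below written, so the written part must be a perfect fifth above concert — transpose each note up.
C5 becomes G5
G4 becomes D5
Fb4 becomes Cb5
Cb5 becomes Gb5
F4 becomes C5
A5 becomes E6
Bb5 becomes F6
Ab4 becomes Eb5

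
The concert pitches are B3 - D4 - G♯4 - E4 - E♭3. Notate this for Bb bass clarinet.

Written C4 sounds as Bb2 on the Bb bass clarinet, so concert pitches are written a major ninth up.
B3 gives C#5
D4 gives E5
G#4 gives A#5
E4 gives F#5
Eb3 gives F4

C#5 E5 A#5 F#5 F4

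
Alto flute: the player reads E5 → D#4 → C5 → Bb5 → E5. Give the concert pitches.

B4 A#3 G4 F5 B4

Written C4 on the alto flute sounds as G3, a perfect fourth lower; apply that shift to every note.
E5 to B4
D#4 to A#3
C5 to G4
Bb5 to F5
E5 to B4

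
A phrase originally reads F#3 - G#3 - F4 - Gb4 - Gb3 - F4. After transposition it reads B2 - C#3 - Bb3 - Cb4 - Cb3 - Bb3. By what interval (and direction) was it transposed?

down a perfect fifth

From F#3 to B2 is 5 letter names — a fifth of some quality.
B2 to F#3 is 7 semitones, which makes it a perfect fifth; the second version is lower, so the direction is down.
Checking another pair — F4 → Bb3 — gives the same interval.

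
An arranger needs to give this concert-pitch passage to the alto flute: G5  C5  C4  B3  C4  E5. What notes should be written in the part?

C6 F5 F4 E4 F4 A5

The alto flute sounds a perfect fourth below written, so the written part must be a perfect fourth above concert — transpose each note up.
G5 → C6
C5 → F5
C4 → F4
B3 → E4
C4 → F4
E5 → A5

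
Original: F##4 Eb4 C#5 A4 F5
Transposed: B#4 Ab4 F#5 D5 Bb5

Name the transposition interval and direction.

up a perfect fourth

Take the first pair: F##4 → B#4. F to B spans 4 letter names, so the interval is some kind of fourth.
F##4 to B#4 is 5 semitones, which makes it a perfect fourth; the second version is higher, so the direction is up.
Checking another pair — F5 → Bb5 — gives the same interval.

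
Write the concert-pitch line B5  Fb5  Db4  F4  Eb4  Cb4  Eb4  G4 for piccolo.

B4 Fb4 Db3 F3 Eb3 Cb3 Eb3 G3

The piccolo sounds a perfect octave above written, so the written part must be a perfect octave below concert — transpose each note down.
B5 → B4
Fb5 → Fb4
Db4 → Db3
F4 → F3
Eb4 → Eb3
Cb4 → Cb3
Eb4 → Eb3
G4 → G3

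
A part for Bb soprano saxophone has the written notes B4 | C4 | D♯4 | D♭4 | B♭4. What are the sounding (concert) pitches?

Written C4 on the Bb soprano saxophone sounds as Bb3, a major second lower; apply that shift to every note.
B4 gives A4
C4 gives Bb3
D#4 gives C#4
Db4 gives Cb4
Bb4 gives Ab4

A4 Bb3 C#4 Cb4 Ab4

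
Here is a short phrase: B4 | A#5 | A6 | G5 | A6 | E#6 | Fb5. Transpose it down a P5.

E4 D#5 D6 C5 D6 A#5 Bbb4

B4 gives E4
A#5 gives D#5
A6 gives D6
G5 gives C5
A6 gives D6
E#6 gives A#5
Fb5 gives Bbb4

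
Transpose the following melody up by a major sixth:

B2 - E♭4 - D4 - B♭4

G#3 C5 B4 G5

B2 up a major sixth is G#3.
Eb4 up a major sixth is C5.
D4: a sixth up reaches B, and 9 semitones makes it B4.
Bb4 up a major sixth is G5.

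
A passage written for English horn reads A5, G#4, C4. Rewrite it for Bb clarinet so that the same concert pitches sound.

E5 D#4 G3

First find concert pitch: the English horn sounds a perfect fifth below written, so A5 G#4 C4 sounds D5 C#4 F3.
Then write for Bb clarinet: it sounds a major second below written, so the part must be a major second above concert.
D5 → E5
C#4 → D#4
F3 → G3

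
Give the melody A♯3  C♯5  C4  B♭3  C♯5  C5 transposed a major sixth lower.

A#3 gives C#3
C#5 gives E4
C4 gives Eb3
Bb3 gives Db3
C#5 gives E4
C5 gives Eb4

C#3 E4 Eb3 Db3 E4 Eb4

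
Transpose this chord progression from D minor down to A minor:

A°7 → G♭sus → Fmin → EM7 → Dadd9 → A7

E°7 Dbsus Cmin BM7 Aadd9 E7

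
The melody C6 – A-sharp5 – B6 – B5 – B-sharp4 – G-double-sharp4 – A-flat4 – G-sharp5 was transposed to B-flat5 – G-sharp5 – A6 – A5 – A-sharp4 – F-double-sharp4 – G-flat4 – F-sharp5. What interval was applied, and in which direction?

From C6 to Bb5 is 2 letter names — a second of some quality.
Bb5 to C6 is 2 semitones, which makes it a major second; the second version is lower, so the direction is down.
Checking another pair — G#5 → F#5 — gives the same interval.

down a major second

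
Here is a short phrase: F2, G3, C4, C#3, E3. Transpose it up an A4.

B2 C#4 F#4 F##3 A#3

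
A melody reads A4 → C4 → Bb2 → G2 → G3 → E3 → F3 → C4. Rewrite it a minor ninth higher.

A4 up a minor ninth is Bb5.
C4 up a minor ninth is Db5.
Bb2 up a minor ninth is Cb4.
A minor ninth up from G2 gives Ab3.
A minor ninth up from G3 gives Ab4.
A minor ninth up from E3 gives F4.
A minor ninth up from F3 gives Gb4.
C4 up a minor ninth is Db5.

Bb5 Db5 Cb4 Ab3 Ab4 F4 Gb4 Db5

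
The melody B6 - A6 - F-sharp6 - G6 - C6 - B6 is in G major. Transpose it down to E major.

From G down to E is a minor third; apply that to each pitch.
B6 → G#6
A6 → F#6
F#6 → D#6
G6 → E6
C6 → A5
B6 → G#6

G#6 F#6 D#6 E6 A5 G#6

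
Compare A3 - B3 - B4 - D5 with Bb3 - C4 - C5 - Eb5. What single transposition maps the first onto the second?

Take the first pair: A3 → Bb3. A to B spans 2 letter names, so the interval is some kind of second.
A3 to Bb3 is 1 semitone, which makes it a minor second; the second version is higher, so the direction is up.
Checking another pair — D5 → Eb5 — gives the same interval.

up a minor second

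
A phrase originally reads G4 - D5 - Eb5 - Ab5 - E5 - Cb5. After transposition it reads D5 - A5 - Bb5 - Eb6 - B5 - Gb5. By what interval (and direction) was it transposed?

up a perfect fifth

Take the first pair: G4 → D5. G to D spans 5 letter names, so the interval is some kind of fifth.
G4 to D5 is 7 semitones, which makes it a perfect fifth; the second version is higher, so the direction is up.
Checking another pair — Cb5 → Gb5 — gives the same interval.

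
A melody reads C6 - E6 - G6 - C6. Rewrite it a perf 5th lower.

C6 -> F5
E6 -> A5
G6 -> C6
C6 -> F5

F5 A5 C6 F5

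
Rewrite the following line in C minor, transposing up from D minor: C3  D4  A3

Bb3 C5 G4

From D up to C is a minor seventh; apply that to each pitch.
C3 becomes Bb3
D4 becomes C5
A3 becomes G4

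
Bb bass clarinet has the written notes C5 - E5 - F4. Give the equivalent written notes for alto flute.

First find concert pitch: the Bb bass clarinet sounds a major ninth below written, so C5 E5 F4 sounds Bb3 D4 Eb3.
Then write for alto flute: it sounds a perfect fourth below written, so the part must be a perfect fourth above concert.
Bb3 → Eb4
D4 → G4
Eb3 → Ab3

Eb4 G4 Ab3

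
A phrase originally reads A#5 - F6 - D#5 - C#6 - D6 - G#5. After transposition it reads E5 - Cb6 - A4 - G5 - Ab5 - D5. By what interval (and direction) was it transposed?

down an augmented fourth

From A#5 to E5 is 4 letter names — a fourth of some quality.
E5 to A#5 is 6 semitones, which makes it an augmented fourth; the second version is lower, so the direction is down.
Checking another pair — G#5 → D5 — gives the same interval.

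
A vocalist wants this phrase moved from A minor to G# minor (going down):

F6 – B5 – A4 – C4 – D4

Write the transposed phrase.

A minor to G# minor down is a minor second, so every note moves down by that interval.
F6 becomes E6
B5 becomes A#5
A4 becomes G#4
C4 becomes B3
D4 becomes C#4

E6 A#5 G#4 B3 C#4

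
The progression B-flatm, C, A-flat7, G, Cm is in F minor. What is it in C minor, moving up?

F minor up to C minor is a perfect fifth; each chord root moves by that interval while the quality stays the same.
B-flatm: root B-flat up a perfect fifth → F, giving Fm.
C: root C up a perfect fifth → G, giving G.
A-flat7: root A-flat up a perfect fifth → Eb, giving Eb7.
G: root G up a perfect fifth → D, giving D.
Cm: root C up a perfect fifth → G, giving Gm.

Fm G Eb7 D Gm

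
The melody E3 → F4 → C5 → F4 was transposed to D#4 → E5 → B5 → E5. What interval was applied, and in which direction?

up a major seventh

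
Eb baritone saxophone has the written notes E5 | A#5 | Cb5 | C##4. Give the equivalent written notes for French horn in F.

First find concert pitch: the Eb baritone saxophone sounds a major thirteenth below written, so E5 A#5 Cb5 C##4 sounds G3 C#4 Ebb3 E#2.
Then write for French horn in F: it sounds a perfect fifth below written, so the part must be a perfect fifth above concert.
G3 → D4
C#4 → G#4
Ebb3 → Bbb3
E#2 → B#2

D4 G#4 Bbb3 B#2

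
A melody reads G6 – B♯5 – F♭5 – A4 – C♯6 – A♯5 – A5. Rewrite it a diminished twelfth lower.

G6 → C#5
B#5 → E##4
Fb5 → Bb3
A4 → D#3
C#6 → F##4
A#5 → D##4
A5 → D#4

C#5 E##4 Bb3 D#3 F##4 D##4 D#4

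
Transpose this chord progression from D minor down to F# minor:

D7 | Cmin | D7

F#7 Emin F#7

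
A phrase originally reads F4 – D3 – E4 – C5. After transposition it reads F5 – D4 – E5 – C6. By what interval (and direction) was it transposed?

up a perfect octave

From F4 to F5 is 8 letter names — an octave of some quality.
F4 to F5 is 12 semitones, which makes it a perfect octave; the second version is higher, so the direction is up.
Checking another pair — C5 → C6 — gives the same interval.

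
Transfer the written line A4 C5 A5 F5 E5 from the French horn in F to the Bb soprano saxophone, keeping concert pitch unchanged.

E4 G4 E5 C5 B4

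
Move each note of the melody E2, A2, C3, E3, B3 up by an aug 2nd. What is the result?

F##2 B#2 D#3 F##3 C##4

E2 -> F##2
A2 -> B#2
C3 -> D#3
E3 -> F##3
B3 -> C##4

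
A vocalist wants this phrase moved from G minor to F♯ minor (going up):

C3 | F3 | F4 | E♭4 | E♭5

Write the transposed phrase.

From G up to F♯ is a major seventh; apply that to each pitch.
C3 to B3
F3 to E4
F4 to E5
Eb4 to D5
Eb5 to D6

B3 E4 E5 D5 D6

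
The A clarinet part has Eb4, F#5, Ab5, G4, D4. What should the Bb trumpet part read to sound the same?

First find concert pitch: the A clarinet sounds a minor third below written, so Eb4 F#5 Ab5 G4 D4 sounds C4 D#5 F5 E4 B3.
Then write for Bb trumpet: it sounds a major second below written, so the part must be a major second above concert.
C4 → D4
D#5 → E#5
F5 → G5
E4 → F#4
B3 → C#4

D4 E#5 G5 F#4 C#4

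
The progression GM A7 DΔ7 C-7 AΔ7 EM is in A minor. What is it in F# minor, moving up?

EM F#7 BΔ7 A-7 F#Δ7 C#M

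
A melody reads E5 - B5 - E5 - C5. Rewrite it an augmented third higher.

G##5 D##6 G##5 E#5

An augmented third up from E5 gives G##5.
An augmented third up from B5 gives D##6.
An augmented third up from E5 gives G##5.
C5 up an augmented third is E#5.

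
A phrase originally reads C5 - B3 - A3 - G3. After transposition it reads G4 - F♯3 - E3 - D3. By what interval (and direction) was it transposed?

down a perfect fourth

From C5 to G4 is 4 letter names — a fourth of some quality.
G4 to C5 is 5 semitones, which makes it a perfect fourth; the second version is lower, so the direction is down.
Checking another pair — G3 → D3 — gives the same interval.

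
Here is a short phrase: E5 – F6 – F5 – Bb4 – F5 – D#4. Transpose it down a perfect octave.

E4 F5 F4 Bb3 F4 D#3

E5 down a perfect octave is E4.
F6 down a perfect octave is F5.
F5 down a perfect octave is F4.
A perfect octave down from Bb4 gives Bb3.
F5: an octave down reaches F, and 12 semitones makes it F4.
D#4 down a perfect octave is D#3.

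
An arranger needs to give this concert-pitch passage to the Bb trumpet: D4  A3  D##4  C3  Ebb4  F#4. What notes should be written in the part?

The Bb trumpet sounds a major second below written, so the written part must be a major second above concert — transpose each note up.
D4 → E4
A3 → B3
D##4 → E##4
C3 → D3
Ebb4 → Fb4
F#4 → G#4

E4 B3 E##4 D3 Fb4 G#4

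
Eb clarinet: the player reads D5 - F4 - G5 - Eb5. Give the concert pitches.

F5 Ab4 Bb5 Gb5

Written C4 on the Eb clarinet sounds as Eb4, a minor third higher; apply that shift to every note.
D5 gives F5
F4 gives Ab4
G5 gives Bb5
Eb5 gives Gb5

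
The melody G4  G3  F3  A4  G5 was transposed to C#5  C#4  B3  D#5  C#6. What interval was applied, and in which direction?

up an augmented fourth

From G4 to C#5 is 4 letter names — a fourth of some quality.
G4 to C#5 is 6 semitones, which makes it an augmented fourth; the second version is higher, so the direction is up.
Checking another pair — G5 → C#6 — gives the same interval.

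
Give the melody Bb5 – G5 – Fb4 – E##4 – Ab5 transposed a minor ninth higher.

Cb7 Ab6 Gbb5 F##5 Bbb6

Bb5 to Cb7
G5 to Ab6
Fb4 to Gbb5
E##4 to F##5
Ab5 to Bbb6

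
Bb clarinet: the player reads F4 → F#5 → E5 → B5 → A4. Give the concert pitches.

Eb4 E5 D5 A5 G4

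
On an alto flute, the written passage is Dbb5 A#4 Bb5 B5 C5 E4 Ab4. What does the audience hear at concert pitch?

Written C4 on the alto flute sounds as G3, a perfect fourth lower; apply that shift to every note.
Dbb5 → Abb4
A#4 → E#4
Bb5 → F5
B5 → F#5
C5 → G4
E4 → B3
Ab4 → Eb4

Abb4 E#4 F5 F#5 G4 B3 Eb4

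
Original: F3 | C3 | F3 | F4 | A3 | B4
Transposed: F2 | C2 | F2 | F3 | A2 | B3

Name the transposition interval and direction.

From F3 to F2 is 8 letter names — an octave of some quality.
F2 to F3 is 12 semitones, which makes it a perfect octave; the second version is lower, so the direction is down.
Checking another pair — B4 → B3 — gives the same interval.

down a perfect octave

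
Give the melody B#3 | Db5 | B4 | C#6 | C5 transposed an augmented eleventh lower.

F#2 Abb3 F3 G4 Gb3

B#3 → F#2
Db5 → Abb3
B4 → F3
C#6 → G4
C5 → Gb3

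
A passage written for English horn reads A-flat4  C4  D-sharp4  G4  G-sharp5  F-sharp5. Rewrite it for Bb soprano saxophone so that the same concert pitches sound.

Eb4 G3 A#3 D4 D#5 C#5

First find concert pitch: the English horn sounds a perfect fifth below written, so A-flat4 C4 D-sharp4 G4 G-sharp5 F-sharp5 sounds Db4 F3 G#3 C4 C#5 B4.
Then write for Bb soprano saxophone: it sounds a major second below written, so the part must be a major second above concert.
Db4 → Eb4
F3 → G3
G#3 → A#3
C4 → D4
C#5 → D#5
B4 → C#5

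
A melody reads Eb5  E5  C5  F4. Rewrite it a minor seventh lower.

F4 F#4 D4 G3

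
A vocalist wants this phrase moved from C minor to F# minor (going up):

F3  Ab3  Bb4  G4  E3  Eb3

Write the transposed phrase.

B3 D4 E5 C#5 A#3 A3

From C up to F# is an augmented fourth; apply that to each pitch.
F3 gives B3
Ab3 gives D4
Bb4 gives E5
G4 gives C#5
E3 gives A#3
Eb3 gives A3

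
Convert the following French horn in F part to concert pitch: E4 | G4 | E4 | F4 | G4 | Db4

The French horn in F sounds a perfect fifth below written, so transpose each written note down a perfect fifth.
E4 -> A3
G4 -> C4
E4 -> A3
F4 -> Bb3
G4 -> C4
Db4 -> Gb3

A3 C4 A3 Bb3 C4 Gb3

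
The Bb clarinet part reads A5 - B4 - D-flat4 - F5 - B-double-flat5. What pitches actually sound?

Written C4 on the Bb clarinet sounds as Bb3, a major second lower; apply that shift to every note.
A5 -> G5
B4 -> A4
Db4 -> Cb4
F5 -> Eb5
Bbb5 -> Abb5

G5 A4 Cb4 Eb5 Abb5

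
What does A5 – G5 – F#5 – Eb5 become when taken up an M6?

F#6 E6 D#6 C6

A5 to F#6
G5 to E6
F#5 to D#6
Eb5 to C6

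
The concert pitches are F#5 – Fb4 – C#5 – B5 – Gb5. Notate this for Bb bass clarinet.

Written C4 sounds as Bb2 on the Bb bass clarinet, so concert pitches are written a major ninth up.
F#5 to G#6
Fb4 to Gb5
C#5 to D#6
B5 to C#7
Gb5 to Ab6

G#6 Gb5 D#6 C#7 Ab6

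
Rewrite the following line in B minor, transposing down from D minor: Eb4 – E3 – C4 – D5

C4 C#3 A3 B4

From D down to B is a minor third; apply that to each pitch.
Eb4 -> C4
E3 -> C#3
C4 -> A3
D5 -> B4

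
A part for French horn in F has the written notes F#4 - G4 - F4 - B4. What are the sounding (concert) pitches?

B3 C4 Bb3 E4

The French horn in F sounds a perfect fifth below written, so transpose each written note down a perfect fifth.
F#4 gives B3
G4 gives C4
F4 gives Bb3
B4 gives E4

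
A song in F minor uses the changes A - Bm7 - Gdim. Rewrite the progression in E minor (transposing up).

F minor up to E minor is a major seventh; each chord root moves by that interval while the quality stays the same.
A: root A up a major seventh → G#, giving G#.
Bm7: root B up a major seventh → A#, giving A#m7.
Gdim: root G up a major seventh → F#, giving F#dim.

G# A#m7 F#dim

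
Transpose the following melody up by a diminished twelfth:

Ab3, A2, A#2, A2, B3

Ab3: a twelfth up reaches E, and 18 semitones makes it Ebb5.
A2: a twelfth up reaches E, and 18 semitones makes it Eb4.
A#2 up a diminished twelfth is E4.
A2: a twelfth up reaches E, and 18 semitones makes it Eb4.
B3: a twelfth up reaches F, and 18 semitones makes it F5.

Ebb5 Eb4 E4 Eb4 F5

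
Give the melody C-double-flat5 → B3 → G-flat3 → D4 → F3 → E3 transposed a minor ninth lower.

Bbb3 A#2 F2 C#3 E2 D#2

Cbb5 becomes Bbb3
B3 becomes A#2
Gb3 becomes F2
D4 becomes C#3
F3 becomes E2
E3 becomes D#2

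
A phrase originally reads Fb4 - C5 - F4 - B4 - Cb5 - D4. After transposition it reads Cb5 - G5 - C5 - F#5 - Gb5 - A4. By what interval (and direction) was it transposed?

up a perfect fifth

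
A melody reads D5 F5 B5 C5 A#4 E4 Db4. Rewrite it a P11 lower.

A3 C4 F#4 G3 E#3 B2 Ab2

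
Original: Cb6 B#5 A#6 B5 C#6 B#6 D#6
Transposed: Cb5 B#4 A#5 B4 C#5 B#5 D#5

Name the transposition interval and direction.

From Cb6 to Cb5 is 8 letter names — an octave of some quality.
Cb5 to Cb6 is 12 semitones, which makes it a perfect octave; the second version is lower, so the direction is down.
Checking another pair — D#6 → D#5 — gives the same interval.

down a perfect octave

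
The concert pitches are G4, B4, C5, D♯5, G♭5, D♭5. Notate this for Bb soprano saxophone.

A4 C#5 D5 E#5 Ab5 Eb5

Written C4 sounds as Bb3 on the Bb soprano saxophone, so concert pitches are written a major second up.
G4 gives A4
B4 gives C#5
C5 gives D5
D#5 gives E#5
Gb5 gives Ab5
Db5 gives Eb5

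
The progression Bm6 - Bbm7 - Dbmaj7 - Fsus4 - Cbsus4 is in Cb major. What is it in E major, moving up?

Cb major up to E major is an augmented third; each chord root moves by that interval while the quality stays the same.
Bm6: root B up an augmented third → D##, giving D##m6.
Bbm7: root Bb up an augmented third → D#, giving D#m7.
Dbmaj7: root Db up an augmented third → F#, giving F#maj7.
Fsus4: root F up an augmented third → A#, giving A#sus4.
Cbsus4: root Cb up an augmented third → E, giving Esus4.

D##m6 D#m7 F#maj7 A#sus4 Esus4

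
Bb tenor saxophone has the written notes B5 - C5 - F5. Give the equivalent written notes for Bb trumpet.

First find concert pitch: the Bb tenor saxophone sounds a major ninth below written, so B5 C5 F5 sounds A4 Bb3 Eb4.
Then write for Bb trumpet: it sounds a major second below written, so the part must be a major second above concert.
A4 → B4
Bb3 → C4
Eb4 → F4

B4 C4 F4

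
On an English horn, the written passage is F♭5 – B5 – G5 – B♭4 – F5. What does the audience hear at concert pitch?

Bbb4 E5 C5 Eb4 Bb4

Written C4 on the English horn sounds as F3, a perfect fifth lower; apply that shift to every note.
Fb5 gives Bbb4
B5 gives E5
G5 gives C5
Bb4 gives Eb4
F5 gives Bb4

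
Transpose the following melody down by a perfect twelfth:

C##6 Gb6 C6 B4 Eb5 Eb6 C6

C##6: a twelfth down reaches F, and 19 semitones makes it F##4.
A perfect twelfth down from Gb6 gives Cb5.
A perfect twelfth down from C6 gives F4.
B4: a twelfth down reaches E, and 19 semitones makes it E3.
Eb5: a twelfth down reaches A, and 19 semitones makes it Ab3.
A perfect twelfth down from Eb6 gives Ab4.
C6 down a perfect twelfth is F4.

F##4 Cb5 F4 E3 Ab3 Ab4 F4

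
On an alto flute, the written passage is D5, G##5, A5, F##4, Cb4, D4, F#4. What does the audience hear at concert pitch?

A4 D##5 E5 C##4 Gb3 A3 C#4

Written C4 on the alto flute sounds as G3, a perfect fourth lower; apply that shift to every note.
D5 -> A4
G##5 -> D##5
A5 -> E5
F##4 -> C##4
Cb4 -> Gb3
D4 -> A3
F#4 -> C#4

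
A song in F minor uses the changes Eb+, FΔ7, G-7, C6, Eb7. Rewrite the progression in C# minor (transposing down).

F minor down to C# minor is a diminished fourth; each chord root moves by that interval while the quality stays the same.
Eb+: root Eb down a diminished fourth → B, giving B+.
FΔ7: root F down a diminished fourth → C#, giving C#Δ7.
G-7: root G down a diminished fourth → D#, giving D#-7.
C6: root C down a diminished fourth → G#, giving G#6.
Eb7: root Eb down a diminished fourth → B, giving B7.

B+ C#Δ7 D#-7 G#6 B7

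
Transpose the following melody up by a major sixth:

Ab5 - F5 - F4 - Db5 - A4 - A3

A major sixth up from Ab5 gives F6.
F5: a sixth up reaches D, and 9 semitones makes it D6.
F4 up a major sixth is D5.
Db5 up a major sixth is Bb5.
A4: a sixth up reaches F, and 9 semitones makes it F#5.
A major sixth up from A3 gives F#4.

F6 D6 D5 Bb5 F#5 F#4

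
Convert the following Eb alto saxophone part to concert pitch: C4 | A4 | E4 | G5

Eb3 C4 G3 Bb4

Written C4 on the Eb alto saxophone sounds as Eb3, a major sixth lower; apply that shift to every note.
C4 gives Eb3
A4 gives C4
E4 gives G3
G5 gives Bb4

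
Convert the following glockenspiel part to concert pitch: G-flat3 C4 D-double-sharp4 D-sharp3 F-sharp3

Gb5 C6 D##6 D#5 F#5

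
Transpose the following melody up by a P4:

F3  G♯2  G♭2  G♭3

Bb3 C#3 Cb3 Cb4

F3 -> Bb3
G#2 -> C#3
Gb2 -> Cb3
Gb3 -> Cb4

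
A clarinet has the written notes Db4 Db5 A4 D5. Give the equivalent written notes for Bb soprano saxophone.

C4 C5 G#4 C#5

First find concert pitch: the A clarinet sounds a minor third below written, so Db4 Db5 A4 D5 sounds Bb3 Bb4 F#4 B4.
Then write for Bb soprano saxophone: it sounds a major second below written, so the part must be a major second above concert.
Bb3 → C4
Bb4 → C5
F#4 → G#4
B4 → C#5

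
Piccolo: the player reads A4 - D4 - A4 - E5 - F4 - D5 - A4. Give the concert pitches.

The piccolo sounds a perfect octave above written, so transpose each written note up a perfect octave.
A4 becomes A5
D4 becomes D5
A4 becomes A5
E5 becomes E6
F4 becomes F5
D5 becomes D6
A4 becomes A5

A5 D5 A5 E6 F5 D6 A5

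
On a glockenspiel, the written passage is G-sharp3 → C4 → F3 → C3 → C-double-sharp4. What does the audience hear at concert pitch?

G#5 C6 F5 C5 C##6

Written C4 on the glockenspiel sounds as C6, a perfect fifteenth higher; apply that shift to every note.
G#3 to G#5
C4 to C6
F3 to F5
C3 to C5
C##4 to C##6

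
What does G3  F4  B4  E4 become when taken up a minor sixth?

Eb4 Db5 G5 C5

G3 up a minor sixth is Eb4.
A minor sixth up from F4 gives Db5.
A minor sixth up from B4 gives G5.
E4 up a minor sixth is C5.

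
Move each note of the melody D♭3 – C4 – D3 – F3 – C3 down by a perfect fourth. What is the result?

Ab2 G3 A2 C3 G2

Db3 down a perfect fourth is Ab2.
A perfect fourth down from C4 gives G3.
A perfect fourth down from D3 gives A2.
A perfect fourth down from F3 gives C3.
A perfect fourth down from C3 gives G2.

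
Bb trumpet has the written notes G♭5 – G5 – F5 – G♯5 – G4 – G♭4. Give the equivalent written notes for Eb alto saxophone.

First find concert pitch: the Bb trumpet sounds a major second below written, so G♭5 G5 F5 G♯5 G4 G♭4 sounds Fb5 F5 Eb5 F#5 F4 Fb4.
Then write for Eb alto saxophone: it sounds a major sixth below written, so the part must be a major sixth above concert.
Fb5 → Db6
F5 → D6
Eb5 → C6
F#5 → D#6
F4 → D5
Fb4 → Db5

Db6 D6 C6 D#6 D5 Db5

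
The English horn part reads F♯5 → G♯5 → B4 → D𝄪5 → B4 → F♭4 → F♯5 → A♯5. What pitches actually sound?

B4 C#5 E4 G##4 E4 Bbb3 B4 D#5

Written C4 on the English horn sounds as F3, a perfect fifth lower; apply that shift to every note.
F#5 to B4
G#5 to C#5
B4 to E4
D##5 to G##4
B4 to E4
Fb4 to Bbb3
F#5 to B4
A#5 to D#5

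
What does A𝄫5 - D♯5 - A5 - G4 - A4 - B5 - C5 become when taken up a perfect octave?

Abb6 D#6 A6 G5 A5 B6 C6

Abb5 to Abb6
D#5 to D#6
A5 to A6
G4 to G5
A4 to A5
B5 to B6
C5 to C6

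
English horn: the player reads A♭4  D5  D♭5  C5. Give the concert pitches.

Written C4 on the English horn sounds as F3, a perfect fifth lower; apply that shift to every note.
Ab4 to Db4
D5 to G4
Db5 to Gb4
C5 to F4

Db4 G4 Gb4 F4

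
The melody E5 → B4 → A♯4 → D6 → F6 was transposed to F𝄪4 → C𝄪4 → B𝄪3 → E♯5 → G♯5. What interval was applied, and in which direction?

down a diminished seventh

From E5 to F##4 is 7 letter names — a seventh of some quality.
F##4 to E5 is 9 semitones, which makes it a diminished seventh; the second version is lower, so the direction is down.
Checking another pair — F6 → G#5 — gives the same interval.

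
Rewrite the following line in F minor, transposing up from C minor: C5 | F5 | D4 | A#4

F5 Bb5 G4 D#5

C minor to F minor up is a perfect fourth, so every note moves up by that interval.
C5 → F5
F5 → Bb5
D4 → G4
A#4 → D#5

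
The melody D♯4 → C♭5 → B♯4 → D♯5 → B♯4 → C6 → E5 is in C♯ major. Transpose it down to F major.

C♯ major to F major down is an augmented fifth, so every note moves down by that interval.
D#4 becomes G3
Cb5 becomes Fbb4
B#4 becomes E4
D#5 becomes G4
B#4 becomes E4
C6 becomes Fb5
E5 becomes Ab4

G3 Fbb4 E4 G4 E4 Fb5 Ab4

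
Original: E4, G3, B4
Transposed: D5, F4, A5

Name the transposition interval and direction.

up a minor seventh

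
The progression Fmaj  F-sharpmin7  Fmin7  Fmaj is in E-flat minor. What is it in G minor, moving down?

E-flat minor down to G minor is a minor sixth; each chord root moves by that interval while the quality stays the same.
Fmaj: root F down a minor sixth → A, giving Amaj.
F-sharpmin7: root F-sharp down a minor sixth → A#, giving A#min7.
Fmin7: root F down a minor sixth → A, giving Amin7.
Fmaj: root F down a minor sixth → A, giving Amaj.

Amaj A#min7 Amin7 Amaj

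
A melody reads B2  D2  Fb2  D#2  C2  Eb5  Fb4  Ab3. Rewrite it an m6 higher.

B2 to G3
D2 to Bb2
Fb2 to Dbb3
D#2 to B2
C2 to Ab2
Eb5 to Cb6
Fb4 to Dbb5
Ab3 to Fb4

G3 Bb2 Dbb3 B2 Ab2 Cb6 Dbb5 Fb4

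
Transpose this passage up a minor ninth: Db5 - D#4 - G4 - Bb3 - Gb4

Ebb6 E5 Ab5 Cb5 Abb5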